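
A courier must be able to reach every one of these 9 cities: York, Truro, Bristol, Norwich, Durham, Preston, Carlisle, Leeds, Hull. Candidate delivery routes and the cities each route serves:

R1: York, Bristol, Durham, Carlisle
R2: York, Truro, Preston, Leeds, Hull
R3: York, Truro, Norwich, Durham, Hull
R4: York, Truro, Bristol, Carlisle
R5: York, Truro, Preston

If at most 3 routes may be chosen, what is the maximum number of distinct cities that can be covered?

Choosing R1, R2, R3 covers {York, Truro, Bristol, Norwich, Durham, Preston, Carlisle, Leeds, Hull} — 9 cities.
That is all 9 cities.

9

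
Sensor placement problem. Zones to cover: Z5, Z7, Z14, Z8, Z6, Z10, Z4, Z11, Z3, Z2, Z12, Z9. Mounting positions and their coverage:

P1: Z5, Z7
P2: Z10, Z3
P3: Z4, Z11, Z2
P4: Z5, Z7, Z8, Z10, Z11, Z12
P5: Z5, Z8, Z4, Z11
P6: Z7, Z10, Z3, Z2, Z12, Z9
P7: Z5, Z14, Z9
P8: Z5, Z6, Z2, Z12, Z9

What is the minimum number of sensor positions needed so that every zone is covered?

P5, P6, P7, P8 together cover {Z5, Z7, Z14, Z8, Z6, Z10, Z4, Z11, Z3, Z2, Z12, Z9} — every zone.
No 3 of the 8 sensor positions cover everything (all 56 triples fall short), so 4 is minimum.

4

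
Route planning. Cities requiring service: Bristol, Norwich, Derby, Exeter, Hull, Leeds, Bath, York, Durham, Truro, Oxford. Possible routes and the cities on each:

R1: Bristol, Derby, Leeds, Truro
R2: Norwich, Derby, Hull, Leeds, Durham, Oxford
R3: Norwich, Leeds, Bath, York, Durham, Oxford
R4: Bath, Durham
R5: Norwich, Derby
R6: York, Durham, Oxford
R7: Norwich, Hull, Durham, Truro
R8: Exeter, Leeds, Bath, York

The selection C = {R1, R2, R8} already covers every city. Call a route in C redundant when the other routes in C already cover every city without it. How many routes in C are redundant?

0

Drop R1: Bristol, Truro uncovered — not redundant.
Drop R2: Norwich, Hull, Durham, Oxford uncovered — not redundant.
Drop R8: Exeter, Bath, York uncovered — not redundant.
None of the routes in C is redundant.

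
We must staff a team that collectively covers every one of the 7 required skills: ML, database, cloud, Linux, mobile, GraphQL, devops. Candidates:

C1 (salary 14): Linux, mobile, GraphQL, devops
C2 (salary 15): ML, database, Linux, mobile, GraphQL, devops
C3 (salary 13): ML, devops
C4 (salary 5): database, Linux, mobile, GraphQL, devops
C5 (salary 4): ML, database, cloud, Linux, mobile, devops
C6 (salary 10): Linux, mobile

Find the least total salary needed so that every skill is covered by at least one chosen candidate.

9

C4, C5 cover every skill at salary 5 + 4 = 9.
Any cover uses at least 2 candidates; among all covering selections none totals below 9.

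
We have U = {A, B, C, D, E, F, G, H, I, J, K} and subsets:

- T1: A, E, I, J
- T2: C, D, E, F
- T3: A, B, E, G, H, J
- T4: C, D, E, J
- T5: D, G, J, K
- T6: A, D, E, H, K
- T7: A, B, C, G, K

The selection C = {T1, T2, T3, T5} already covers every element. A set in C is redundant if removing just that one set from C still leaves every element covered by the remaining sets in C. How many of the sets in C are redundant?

0

Drop T1: I uncovered — not redundant.
Drop T2: C, F uncovered — not redundant.
Drop T3: B, H uncovered — not redundant.
Drop T5: K uncovered — not redundant.
None of the sets in C is redundant.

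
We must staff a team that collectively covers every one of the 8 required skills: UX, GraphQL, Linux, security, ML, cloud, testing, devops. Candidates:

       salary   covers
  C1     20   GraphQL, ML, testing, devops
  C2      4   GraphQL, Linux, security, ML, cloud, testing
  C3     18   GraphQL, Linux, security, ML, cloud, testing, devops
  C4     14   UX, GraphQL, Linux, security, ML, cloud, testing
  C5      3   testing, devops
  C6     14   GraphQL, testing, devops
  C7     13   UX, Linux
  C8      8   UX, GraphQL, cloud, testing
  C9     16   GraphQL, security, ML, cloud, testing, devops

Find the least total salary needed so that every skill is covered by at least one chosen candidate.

15

C2, C5, C8 cover every skill at salary 4 + 3 + 8 = 15.
Any cover uses at least 2 candidates; among all covering selections none totals below 15.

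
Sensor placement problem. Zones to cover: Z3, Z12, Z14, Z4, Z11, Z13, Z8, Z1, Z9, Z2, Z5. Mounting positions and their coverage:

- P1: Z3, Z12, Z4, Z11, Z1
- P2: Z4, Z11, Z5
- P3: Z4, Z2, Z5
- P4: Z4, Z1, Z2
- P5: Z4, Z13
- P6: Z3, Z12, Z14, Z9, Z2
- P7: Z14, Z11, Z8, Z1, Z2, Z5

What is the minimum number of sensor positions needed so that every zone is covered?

3

P5, P6, P7 together cover {Z3, Z12, Z14, Z4, Z11, Z13, Z8, Z1, Z9, Z2, Z5} — every zone.
No 2 of the 7 sensor positions cover everything (all 21 pairs fall short), so 3 is minimum.
Greedy (largest uncovered first) would take P7, P1, P5, P6 — 4 sensor positions — but 3 suffice.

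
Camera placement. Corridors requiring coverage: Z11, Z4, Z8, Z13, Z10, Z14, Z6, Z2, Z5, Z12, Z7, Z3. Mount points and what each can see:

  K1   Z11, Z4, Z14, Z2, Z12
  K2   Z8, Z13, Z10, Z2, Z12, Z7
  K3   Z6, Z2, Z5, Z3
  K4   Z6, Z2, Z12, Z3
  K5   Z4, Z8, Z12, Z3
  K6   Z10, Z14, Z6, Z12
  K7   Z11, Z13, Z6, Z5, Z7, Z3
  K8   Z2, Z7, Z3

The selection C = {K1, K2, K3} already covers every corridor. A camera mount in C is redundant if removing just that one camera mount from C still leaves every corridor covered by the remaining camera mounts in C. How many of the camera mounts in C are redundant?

Drop K1: Z11, Z4, Z14 uncovered — not redundant.
Drop K2: Z8, Z13, Z10, Z7 uncovered — not redundant.
Drop K3: Z6, Z5, Z3 uncovered — not redundant.
None of the camera mounts in C is redundant.

0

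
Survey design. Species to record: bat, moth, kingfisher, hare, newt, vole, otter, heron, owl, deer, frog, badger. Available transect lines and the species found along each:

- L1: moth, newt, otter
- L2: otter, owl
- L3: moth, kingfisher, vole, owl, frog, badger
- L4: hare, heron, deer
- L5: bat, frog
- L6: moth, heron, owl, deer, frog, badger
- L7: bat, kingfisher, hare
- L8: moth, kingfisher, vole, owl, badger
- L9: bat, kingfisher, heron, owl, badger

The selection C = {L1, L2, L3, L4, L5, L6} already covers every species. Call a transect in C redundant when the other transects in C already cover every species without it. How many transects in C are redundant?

Drop L1: newt uncovered — not redundant.
Drop L2: the rest still cover every species — redundant.
Drop L3: kingfisher, vole uncovered — not redundant.
Drop L4: hare uncovered — not redundant.
Drop L5: bat uncovered — not redundant.
Drop L6: the rest still cover every species — redundant.
2 redundant: L2, L6.

2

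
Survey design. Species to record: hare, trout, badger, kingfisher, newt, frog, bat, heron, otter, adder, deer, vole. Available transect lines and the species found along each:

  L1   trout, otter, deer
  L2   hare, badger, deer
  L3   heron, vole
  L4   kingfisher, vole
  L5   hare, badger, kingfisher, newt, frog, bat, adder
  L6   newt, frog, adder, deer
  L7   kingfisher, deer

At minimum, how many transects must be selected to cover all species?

3

L1, L3, L5 together cover {hare, trout, badger, kingfisher, newt, frog, bat, heron, otter, adder, deer, vole} — every species.
No 2 of the 7 transects cover everything (all 21 pairs fall short), so 3 is minimum.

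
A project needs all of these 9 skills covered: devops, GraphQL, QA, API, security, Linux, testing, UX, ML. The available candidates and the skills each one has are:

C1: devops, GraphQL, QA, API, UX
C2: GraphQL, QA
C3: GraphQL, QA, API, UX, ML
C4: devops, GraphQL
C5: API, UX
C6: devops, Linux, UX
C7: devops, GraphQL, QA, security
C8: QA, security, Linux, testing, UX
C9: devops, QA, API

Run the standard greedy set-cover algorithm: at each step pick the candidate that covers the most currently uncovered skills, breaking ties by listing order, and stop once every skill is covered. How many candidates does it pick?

3

Pick 1: C1 covers 5 new skills (devops, GraphQL, QA, API, UX).
Pick 2: C8 covers 3 new skills (security, Linux, testing).
Pick 3: C3 covers 1 new skills (ML).
Greedy uses 3 candidates.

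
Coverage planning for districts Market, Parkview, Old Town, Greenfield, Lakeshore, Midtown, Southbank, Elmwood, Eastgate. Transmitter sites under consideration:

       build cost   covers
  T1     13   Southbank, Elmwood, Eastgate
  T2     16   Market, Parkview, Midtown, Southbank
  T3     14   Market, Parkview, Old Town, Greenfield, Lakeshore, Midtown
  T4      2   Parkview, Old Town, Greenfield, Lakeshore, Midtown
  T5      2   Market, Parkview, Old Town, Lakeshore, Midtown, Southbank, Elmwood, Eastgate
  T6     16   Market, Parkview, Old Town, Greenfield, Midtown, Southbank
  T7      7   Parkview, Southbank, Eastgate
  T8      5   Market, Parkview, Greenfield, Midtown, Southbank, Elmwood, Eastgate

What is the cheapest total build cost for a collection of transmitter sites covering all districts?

4

T4, T5 cover every district at build cost 2 + 2 = 4.
Any cover uses at least 2 transmitter sites; among all covering selections none totals below 4.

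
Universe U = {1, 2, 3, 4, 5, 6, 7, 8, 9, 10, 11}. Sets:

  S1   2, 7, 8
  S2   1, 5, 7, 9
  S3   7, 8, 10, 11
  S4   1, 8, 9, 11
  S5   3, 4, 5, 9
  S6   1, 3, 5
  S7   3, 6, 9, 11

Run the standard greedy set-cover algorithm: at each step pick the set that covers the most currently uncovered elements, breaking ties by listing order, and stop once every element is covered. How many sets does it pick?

5

Pick 1: S2 covers 4 new elements (1, 5, 7, 9).
Pick 2: S3 covers 3 new elements (8, 10, 11).
Pick 3: S5 covers 2 new elements (3, 4).
Pick 4: S1 covers 1 new elements (2).
Pick 5: S7 covers 1 new elements (6).
Greedy uses 5 sets.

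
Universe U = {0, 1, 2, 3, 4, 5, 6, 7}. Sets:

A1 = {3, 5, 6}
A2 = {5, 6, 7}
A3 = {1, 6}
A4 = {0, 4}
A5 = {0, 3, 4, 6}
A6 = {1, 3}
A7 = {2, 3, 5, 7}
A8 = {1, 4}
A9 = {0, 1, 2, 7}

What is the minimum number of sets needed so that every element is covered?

A1, A4, A9 together cover {0, 1, 2, 3, 4, 5, 6, 7} — every element.
No 2 of the 9 sets cover everything (all 36 pairs fall short), so 3 is minimum.

3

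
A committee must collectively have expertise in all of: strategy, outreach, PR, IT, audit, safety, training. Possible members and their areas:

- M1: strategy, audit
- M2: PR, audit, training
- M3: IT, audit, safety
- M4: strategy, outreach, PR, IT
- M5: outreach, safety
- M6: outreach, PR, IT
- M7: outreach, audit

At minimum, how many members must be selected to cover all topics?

M2, M3, M4 together cover {strategy, outreach, PR, IT, audit, safety, training} — every topic.
No 2 of the 7 members cover everything (all 21 pairs fall short), so 3 is minimum.

3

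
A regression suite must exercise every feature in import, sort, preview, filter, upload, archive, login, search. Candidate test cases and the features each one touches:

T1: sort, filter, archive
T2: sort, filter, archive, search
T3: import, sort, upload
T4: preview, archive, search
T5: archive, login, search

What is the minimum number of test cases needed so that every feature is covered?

T1, T3, T4, T5 together cover {import, sort, preview, filter, upload, archive, login, search} — every feature.
No 3 of the 5 test cases cover everything (all 10 triples fall short), so 4 is minimum.

4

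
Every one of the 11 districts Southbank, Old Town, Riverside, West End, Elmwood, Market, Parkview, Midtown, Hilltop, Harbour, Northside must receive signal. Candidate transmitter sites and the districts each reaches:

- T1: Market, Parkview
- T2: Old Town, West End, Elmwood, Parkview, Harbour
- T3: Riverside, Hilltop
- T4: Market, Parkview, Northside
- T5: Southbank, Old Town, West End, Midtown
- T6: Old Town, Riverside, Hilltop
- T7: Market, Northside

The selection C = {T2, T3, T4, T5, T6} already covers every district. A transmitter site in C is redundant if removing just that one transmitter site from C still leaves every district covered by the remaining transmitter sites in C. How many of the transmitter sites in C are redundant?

Drop T2: Elmwood, Harbour uncovered — not redundant.
Drop T3: the rest still cover every district — redundant.
Drop T4: Market, Northside uncovered — not redundant.
Drop T5: Southbank, Midtown uncovered — not redundant.
Drop T6: the rest still cover every district — redundant.
2 redundant: T3, T6.

2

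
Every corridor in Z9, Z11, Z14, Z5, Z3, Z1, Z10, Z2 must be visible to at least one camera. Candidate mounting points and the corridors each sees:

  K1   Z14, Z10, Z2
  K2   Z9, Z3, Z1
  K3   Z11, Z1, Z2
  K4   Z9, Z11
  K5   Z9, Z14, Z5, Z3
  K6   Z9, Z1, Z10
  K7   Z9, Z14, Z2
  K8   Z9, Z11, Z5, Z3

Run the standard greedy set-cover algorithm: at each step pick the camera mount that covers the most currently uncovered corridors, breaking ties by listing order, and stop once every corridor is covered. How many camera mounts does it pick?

3

Pick 1: K5 covers 4 new corridors (Z9, Z14, Z5, Z3).
Pick 2: K3 covers 3 new corridors (Z11, Z1, Z2).
Pick 3: K1 covers 1 new corridors (Z10).
Greedy uses 3 camera mounts.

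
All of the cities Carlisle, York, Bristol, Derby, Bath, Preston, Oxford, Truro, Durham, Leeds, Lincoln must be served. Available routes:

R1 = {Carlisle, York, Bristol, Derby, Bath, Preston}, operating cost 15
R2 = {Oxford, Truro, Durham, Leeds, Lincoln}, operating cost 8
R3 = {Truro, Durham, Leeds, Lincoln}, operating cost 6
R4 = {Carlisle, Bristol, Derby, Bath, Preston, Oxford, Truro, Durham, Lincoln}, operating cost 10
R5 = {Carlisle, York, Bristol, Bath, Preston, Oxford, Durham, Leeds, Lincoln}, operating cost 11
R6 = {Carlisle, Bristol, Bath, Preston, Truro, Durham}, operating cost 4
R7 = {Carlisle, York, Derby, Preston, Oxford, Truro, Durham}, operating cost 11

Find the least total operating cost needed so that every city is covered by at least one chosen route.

R4, R5 cover every city at operating cost 10 + 11 = 21.
Any cover uses at least 2 routes; among all covering selections none totals below 21.
Greedy by coverage-per-operating cost would pick R6, R2, R7 for 23 — worse than the optimum 21.

21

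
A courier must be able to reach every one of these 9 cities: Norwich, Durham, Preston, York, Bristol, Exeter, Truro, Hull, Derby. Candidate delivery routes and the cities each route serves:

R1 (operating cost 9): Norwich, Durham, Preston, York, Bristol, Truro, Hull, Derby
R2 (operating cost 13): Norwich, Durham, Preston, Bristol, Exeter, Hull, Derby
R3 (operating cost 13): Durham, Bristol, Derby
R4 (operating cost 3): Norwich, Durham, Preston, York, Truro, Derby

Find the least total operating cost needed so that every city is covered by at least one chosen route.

16

R2, R4 cover every city at operating cost 13 + 3 = 16.
Any cover uses at least 2 routes; among all covering selections none totals below 16.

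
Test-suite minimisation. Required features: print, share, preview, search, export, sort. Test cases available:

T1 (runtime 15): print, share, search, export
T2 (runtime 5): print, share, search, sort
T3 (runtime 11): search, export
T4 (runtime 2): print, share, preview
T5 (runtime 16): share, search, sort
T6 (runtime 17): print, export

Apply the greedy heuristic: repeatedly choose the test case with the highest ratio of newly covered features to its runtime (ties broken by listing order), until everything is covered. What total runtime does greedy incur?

18

Pick 1: T4 adds 3 new (print, share, preview) at runtime 2 (ratio 3/2).
Pick 2: T2 adds 2 new (search, sort) at runtime 5 (ratio 2/5).
Pick 3: T3 adds 1 new (export) at runtime 11 (ratio 1/11).
Greedy total runtime: 2 + 5 + 11 = 18.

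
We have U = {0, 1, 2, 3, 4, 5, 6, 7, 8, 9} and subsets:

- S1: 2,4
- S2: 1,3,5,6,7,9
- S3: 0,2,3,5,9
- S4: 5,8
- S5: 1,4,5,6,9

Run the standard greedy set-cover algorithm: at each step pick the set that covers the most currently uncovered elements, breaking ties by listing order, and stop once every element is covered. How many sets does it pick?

Pick 1: S2 covers 6 new elements (1, 3, 5, 6, 7, 9).
Pick 2: S1 covers 2 new elements (2, 4).
Pick 3: S3 covers 1 new elements (0).
Pick 4: S4 covers 1 new elements (8).
Greedy uses 4 sets.

4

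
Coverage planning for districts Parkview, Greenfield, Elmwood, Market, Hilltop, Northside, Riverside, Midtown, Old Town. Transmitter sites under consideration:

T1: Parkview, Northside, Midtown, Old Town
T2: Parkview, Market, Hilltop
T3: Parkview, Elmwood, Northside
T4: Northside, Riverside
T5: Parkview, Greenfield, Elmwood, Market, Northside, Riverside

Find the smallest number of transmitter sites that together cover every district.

T1, T2, T5 together cover {Parkview, Greenfield, Elmwood, Market, Hilltop, Northside, Riverside, Midtown, Old Town} — every district.
No 2 of the 5 transmitter sites cover everything (all 10 pairs fall short), so 3 is minimum.

3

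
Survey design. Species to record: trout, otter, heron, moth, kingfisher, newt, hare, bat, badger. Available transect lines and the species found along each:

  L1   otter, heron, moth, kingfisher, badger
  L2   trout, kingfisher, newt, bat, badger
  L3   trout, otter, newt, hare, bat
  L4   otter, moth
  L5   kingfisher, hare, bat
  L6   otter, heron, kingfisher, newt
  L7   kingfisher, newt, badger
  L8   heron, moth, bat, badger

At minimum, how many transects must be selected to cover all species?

L1, L3 together cover {trout, otter, heron, moth, kingfisher, newt, hare, bat, badger} — every species.
No single transect contains all 9 species, so 2 is optimal.

2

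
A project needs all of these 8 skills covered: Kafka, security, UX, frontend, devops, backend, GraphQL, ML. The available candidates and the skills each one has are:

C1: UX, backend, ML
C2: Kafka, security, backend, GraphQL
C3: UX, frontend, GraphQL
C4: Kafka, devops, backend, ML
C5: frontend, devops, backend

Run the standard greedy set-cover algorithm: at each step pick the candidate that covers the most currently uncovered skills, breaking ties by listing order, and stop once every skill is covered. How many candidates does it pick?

Pick 1: C2 covers 4 new skills (Kafka, security, backend, GraphQL).
Pick 2: C1 covers 2 new skills (UX, ML).
Pick 3: C5 covers 2 new skills (frontend, devops).
Greedy uses 3 candidates.

3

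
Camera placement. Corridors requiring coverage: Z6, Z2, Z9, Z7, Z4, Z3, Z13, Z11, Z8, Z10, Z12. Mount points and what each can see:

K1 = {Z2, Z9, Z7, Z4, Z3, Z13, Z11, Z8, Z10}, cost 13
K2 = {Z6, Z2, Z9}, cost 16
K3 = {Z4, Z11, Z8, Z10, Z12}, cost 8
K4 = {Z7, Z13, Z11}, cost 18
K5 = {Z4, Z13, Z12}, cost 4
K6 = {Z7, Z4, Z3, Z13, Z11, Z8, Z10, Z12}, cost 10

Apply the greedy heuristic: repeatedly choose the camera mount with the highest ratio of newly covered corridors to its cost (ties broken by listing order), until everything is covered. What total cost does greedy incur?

26

Pick 1: K6 adds 8 new (Z7, Z4, Z3, Z13, Z11, Z8, Z10, Z12) at cost 10 (ratio 8/10).
Pick 2: K2 adds 3 new (Z6, Z2, Z9) at cost 16 (ratio 3/16).
Greedy total cost: 10 + 16 = 26.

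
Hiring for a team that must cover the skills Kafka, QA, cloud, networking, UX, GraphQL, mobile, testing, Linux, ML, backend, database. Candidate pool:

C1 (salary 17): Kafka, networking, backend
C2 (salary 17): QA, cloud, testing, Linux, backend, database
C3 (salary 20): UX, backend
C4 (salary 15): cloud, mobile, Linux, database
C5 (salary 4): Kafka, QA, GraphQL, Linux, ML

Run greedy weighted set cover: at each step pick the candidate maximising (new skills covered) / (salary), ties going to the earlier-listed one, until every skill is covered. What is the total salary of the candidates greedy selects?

Pick 1: C5 adds 5 new (Kafka, QA, GraphQL, Linux, ML) at salary 4 (ratio 5/4).
Pick 2: C2 adds 4 new (cloud, testing, backend, database) at salary 17 (ratio 4/17).
Pick 3: C4 adds 1 new (mobile) at salary 15 (ratio 1/15).
Pick 4: C1 adds 1 new (networking) at salary 17 (ratio 1/17).
Pick 5: C3 adds 1 new (UX) at salary 20 (ratio 1/20).
Greedy total salary: 4 + 17 + 15 + 17 + 20 = 73.

73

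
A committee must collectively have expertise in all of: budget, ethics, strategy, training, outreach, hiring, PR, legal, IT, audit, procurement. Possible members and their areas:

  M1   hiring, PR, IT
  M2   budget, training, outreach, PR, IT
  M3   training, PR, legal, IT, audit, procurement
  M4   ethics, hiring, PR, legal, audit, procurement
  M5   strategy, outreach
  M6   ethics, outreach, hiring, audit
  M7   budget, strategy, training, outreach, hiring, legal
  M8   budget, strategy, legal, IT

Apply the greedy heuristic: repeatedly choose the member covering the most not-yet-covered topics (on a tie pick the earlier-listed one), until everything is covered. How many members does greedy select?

3

Pick 1: M3 covers 6 new topics (training, PR, legal, IT, audit, procurement).
Pick 2: M7 covers 4 new topics (budget, strategy, outreach, hiring).
Pick 3: M4 covers 1 new topics (ethics).
Greedy uses 3 members.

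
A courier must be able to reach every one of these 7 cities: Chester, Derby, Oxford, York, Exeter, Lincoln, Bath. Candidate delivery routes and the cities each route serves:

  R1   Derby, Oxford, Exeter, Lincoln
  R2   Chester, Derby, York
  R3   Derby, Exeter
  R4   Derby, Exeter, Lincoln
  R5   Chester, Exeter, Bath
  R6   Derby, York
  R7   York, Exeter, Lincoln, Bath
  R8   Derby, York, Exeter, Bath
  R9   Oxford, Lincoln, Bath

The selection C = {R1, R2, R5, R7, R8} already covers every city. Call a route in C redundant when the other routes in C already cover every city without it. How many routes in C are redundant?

Drop R1: Oxford uncovered — not redundant.
Drop R2: the rest still cover every city — redundant.
Drop R5: the rest still cover every city — redundant.
Drop R7: the rest still cover every city — redundant.
Drop R8: the rest still cover every city — redundant.
4 redundant: R2, R5, R7, R8.

4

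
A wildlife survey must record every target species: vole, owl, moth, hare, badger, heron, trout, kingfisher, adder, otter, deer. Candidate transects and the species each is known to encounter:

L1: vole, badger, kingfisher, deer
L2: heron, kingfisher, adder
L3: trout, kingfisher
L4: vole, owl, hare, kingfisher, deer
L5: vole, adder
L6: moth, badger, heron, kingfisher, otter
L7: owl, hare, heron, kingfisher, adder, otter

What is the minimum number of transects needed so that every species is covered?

4

L1, L3, L6, L7 together cover {vole, owl, moth, hare, badger, heron, trout, kingfisher, adder, otter, deer} — every species.
No 3 of the 7 transects cover everything (all 35 triples fall short), so 4 is minimum.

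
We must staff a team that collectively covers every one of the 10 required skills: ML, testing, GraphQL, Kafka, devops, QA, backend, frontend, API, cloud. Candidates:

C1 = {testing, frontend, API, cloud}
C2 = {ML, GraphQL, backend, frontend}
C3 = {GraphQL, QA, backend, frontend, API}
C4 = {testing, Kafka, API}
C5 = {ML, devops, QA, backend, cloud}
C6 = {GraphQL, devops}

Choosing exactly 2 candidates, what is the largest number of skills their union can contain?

8

Choosing C1, C5 covers {ML, testing, devops, QA, backend, frontend, API, cloud} — 8 skills.
No choice of 2 candidates does better; here GraphQL, Kafka are left uncovered.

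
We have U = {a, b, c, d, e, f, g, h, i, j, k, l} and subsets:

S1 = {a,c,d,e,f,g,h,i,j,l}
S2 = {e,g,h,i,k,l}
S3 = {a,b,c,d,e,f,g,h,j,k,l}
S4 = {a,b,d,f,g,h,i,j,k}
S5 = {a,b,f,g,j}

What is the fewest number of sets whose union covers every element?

2

S1, S3 together cover {a, b, c, d, e, f, g, h, i, j, k, l} — every element.
No single set contains all 12 elements, so 2 is optimal.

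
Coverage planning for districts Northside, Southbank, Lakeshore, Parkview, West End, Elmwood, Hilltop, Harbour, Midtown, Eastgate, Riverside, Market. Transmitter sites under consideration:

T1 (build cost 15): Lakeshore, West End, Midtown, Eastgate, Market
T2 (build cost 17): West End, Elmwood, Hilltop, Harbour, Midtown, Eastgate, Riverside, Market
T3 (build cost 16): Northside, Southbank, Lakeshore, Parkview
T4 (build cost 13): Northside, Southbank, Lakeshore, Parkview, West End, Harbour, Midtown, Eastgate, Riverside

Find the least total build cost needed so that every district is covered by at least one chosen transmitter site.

T2, T4 cover every district at build cost 17 + 13 = 30.
Any cover uses at least 2 transmitter sites; among all covering selections none totals below 30.

30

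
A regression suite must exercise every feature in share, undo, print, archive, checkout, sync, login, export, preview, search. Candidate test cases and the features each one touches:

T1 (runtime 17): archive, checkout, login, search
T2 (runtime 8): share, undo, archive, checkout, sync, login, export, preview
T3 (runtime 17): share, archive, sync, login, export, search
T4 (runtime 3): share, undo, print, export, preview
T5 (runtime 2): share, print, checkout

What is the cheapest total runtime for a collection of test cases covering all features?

22

T3, T4, T5 cover every feature at runtime 17 + 3 + 2 = 22.
Any cover uses at least 3 test cases; among all covering selections none totals below 22.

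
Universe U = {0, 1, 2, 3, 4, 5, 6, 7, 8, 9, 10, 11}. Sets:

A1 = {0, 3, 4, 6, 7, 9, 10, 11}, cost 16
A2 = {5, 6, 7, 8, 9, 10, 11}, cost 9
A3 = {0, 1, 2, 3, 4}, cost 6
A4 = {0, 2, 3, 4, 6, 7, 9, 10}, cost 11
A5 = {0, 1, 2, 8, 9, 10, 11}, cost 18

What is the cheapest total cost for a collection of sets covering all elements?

A2, A3 cover every element at cost 9 + 6 = 15.
Any cover uses at least 2 sets; among all covering selections none totals below 15.

15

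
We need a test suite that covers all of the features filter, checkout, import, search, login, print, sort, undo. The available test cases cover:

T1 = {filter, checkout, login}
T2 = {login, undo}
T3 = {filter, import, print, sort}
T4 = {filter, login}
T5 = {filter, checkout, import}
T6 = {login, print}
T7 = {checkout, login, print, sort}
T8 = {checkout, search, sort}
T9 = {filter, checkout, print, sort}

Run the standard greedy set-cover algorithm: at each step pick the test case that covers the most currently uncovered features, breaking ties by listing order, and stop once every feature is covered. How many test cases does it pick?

Pick 1: T3 covers 4 new features (filter, import, print, sort).
Pick 2: T1 covers 2 new features (checkout, login).
Pick 3: T2 covers 1 new features (undo).
Pick 4: T8 covers 1 new features (search).
Greedy uses 4 test cases. (The true minimum is 3.)

4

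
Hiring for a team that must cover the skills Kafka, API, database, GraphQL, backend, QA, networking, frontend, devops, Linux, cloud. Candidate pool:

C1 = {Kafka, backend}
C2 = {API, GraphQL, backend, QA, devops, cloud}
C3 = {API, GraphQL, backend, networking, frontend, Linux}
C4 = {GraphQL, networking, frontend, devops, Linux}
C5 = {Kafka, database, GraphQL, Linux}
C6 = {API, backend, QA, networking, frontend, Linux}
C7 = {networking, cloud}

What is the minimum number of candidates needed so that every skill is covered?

3

C2, C3, C5 together cover {Kafka, API, database, GraphQL, backend, QA, networking, frontend, devops, Linux, cloud} — every skill.
No 2 of the 7 candidates cover everything (all 21 pairs fall short), so 3 is minimum.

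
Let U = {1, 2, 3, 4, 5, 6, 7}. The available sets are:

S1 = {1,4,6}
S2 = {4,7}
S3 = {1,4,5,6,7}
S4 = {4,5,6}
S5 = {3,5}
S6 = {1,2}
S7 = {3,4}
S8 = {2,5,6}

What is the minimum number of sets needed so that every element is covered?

S3, S5, S6 together cover {1, 2, 3, 4, 5, 6, 7} — every element.
No 2 of the 8 sets cover everything (all 28 pairs fall short), so 3 is minimum.

3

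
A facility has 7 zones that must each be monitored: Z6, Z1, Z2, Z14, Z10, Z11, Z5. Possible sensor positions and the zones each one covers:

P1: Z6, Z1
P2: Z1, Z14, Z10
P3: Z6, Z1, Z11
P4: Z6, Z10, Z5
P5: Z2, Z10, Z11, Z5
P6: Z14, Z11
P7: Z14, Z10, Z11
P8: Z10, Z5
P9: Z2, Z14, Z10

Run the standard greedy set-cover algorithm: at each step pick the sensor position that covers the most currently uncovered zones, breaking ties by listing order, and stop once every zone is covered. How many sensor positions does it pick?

3

Pick 1: P5 covers 4 new zones (Z2, Z10, Z11, Z5).
Pick 2: P1 covers 2 new zones (Z6, Z1).
Pick 3: P2 covers 1 new zones (Z14).
Greedy uses 3 sensor positions.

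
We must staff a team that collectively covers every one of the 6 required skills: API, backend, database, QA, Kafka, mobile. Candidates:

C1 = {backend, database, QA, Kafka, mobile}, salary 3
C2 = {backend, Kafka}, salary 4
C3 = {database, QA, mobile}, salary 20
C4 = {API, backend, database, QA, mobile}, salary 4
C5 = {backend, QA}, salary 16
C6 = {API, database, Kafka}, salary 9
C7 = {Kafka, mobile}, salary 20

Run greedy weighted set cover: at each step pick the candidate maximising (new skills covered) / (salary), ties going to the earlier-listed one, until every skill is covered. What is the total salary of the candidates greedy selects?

Pick 1: C1 adds 5 new (backend, database, QA, Kafka, mobile) at salary 3 (ratio 5/3).
Pick 2: C4 adds 1 new (API) at salary 4 (ratio 1/4).
Greedy total salary: 3 + 4 = 7.

7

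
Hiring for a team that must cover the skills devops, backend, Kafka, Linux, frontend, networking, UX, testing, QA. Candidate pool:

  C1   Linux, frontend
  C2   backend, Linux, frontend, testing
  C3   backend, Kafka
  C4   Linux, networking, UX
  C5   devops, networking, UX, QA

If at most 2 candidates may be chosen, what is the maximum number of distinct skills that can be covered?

8

Choosing C2, C5 covers {devops, backend, Linux, frontend, networking, UX, testing, QA} — 8 skills.
No choice of 2 candidates does better; here Kafka is left uncovered.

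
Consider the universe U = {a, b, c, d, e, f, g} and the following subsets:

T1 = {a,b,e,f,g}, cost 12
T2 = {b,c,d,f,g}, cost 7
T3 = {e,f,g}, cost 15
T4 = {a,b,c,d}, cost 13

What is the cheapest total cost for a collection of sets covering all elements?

19

T1, T2 cover every element at cost 12 + 7 = 19.
Any cover uses at least 2 sets; among all covering selections none totals below 19.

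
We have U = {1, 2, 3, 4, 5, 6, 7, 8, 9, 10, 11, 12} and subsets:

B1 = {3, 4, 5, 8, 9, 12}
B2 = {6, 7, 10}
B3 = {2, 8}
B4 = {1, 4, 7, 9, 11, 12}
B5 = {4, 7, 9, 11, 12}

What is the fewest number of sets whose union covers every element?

4

B1, B2, B3, B4 together cover {1, 2, 3, 4, 5, 6, 7, 8, 9, 10, 11, 12} — every element.
No 3 of the 5 sets cover everything (all 10 triples fall short), so 4 is minimum.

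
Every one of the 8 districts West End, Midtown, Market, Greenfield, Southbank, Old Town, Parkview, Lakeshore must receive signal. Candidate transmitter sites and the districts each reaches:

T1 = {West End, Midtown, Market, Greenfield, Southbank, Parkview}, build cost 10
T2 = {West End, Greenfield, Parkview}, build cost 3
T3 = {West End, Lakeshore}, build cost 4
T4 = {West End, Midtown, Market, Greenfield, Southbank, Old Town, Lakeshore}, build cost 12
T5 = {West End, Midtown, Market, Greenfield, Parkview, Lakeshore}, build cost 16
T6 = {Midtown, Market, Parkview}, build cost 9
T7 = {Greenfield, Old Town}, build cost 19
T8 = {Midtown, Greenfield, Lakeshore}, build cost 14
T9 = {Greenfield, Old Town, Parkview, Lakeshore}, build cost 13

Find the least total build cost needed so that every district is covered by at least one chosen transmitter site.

T2, T4 cover every district at build cost 3 + 12 = 15.
Any cover uses at least 2 transmitter sites; among all covering selections none totals below 15.

15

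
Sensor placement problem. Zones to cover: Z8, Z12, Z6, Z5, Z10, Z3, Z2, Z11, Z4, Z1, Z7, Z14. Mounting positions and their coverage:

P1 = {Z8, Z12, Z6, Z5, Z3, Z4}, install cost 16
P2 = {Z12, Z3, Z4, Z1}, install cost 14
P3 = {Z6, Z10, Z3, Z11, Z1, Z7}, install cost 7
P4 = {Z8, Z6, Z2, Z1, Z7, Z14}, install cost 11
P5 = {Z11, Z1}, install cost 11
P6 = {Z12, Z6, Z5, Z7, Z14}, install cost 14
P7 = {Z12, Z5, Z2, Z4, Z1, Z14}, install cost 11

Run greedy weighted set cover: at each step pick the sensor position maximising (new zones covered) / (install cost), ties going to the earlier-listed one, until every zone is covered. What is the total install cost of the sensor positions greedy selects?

29

Pick 1: P3 adds 6 new (Z6, Z10, Z3, Z11, Z1, Z7) at install cost 7 (ratio 6/7).
Pick 2: P7 adds 5 new (Z12, Z5, Z2, Z4, Z14) at install cost 11 (ratio 5/11).
Pick 3: P4 adds 1 new (Z8) at install cost 11 (ratio 1/11).
Greedy total install cost: 7 + 11 + 11 = 29.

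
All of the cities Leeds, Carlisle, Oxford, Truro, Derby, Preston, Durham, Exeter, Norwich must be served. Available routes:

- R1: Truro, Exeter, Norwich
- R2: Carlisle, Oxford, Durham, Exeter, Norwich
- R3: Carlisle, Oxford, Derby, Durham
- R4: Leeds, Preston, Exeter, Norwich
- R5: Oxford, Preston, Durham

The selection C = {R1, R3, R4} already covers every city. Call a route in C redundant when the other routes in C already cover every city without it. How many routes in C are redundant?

Drop R1: Truro uncovered — not redundant.
Drop R3: Carlisle, Oxford, Derby, Durham uncovered — not redundant.
Drop R4: Leeds, Preston uncovered — not redundant.
None of the routes in C is redundant.

0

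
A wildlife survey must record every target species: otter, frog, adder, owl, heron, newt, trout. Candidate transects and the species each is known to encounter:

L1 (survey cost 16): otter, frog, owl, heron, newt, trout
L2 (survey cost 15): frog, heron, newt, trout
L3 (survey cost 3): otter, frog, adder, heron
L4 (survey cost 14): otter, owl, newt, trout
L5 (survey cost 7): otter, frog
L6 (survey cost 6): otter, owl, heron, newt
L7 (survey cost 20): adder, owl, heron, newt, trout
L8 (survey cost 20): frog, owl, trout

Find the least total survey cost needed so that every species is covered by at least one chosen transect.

L3, L4 cover every species at survey cost 3 + 14 = 17.
Any cover uses at least 2 transects; among all covering selections none totals below 17.
Greedy by coverage-per-survey cost would pick L3, L6, L4 for 23 — worse than the optimum 17.

17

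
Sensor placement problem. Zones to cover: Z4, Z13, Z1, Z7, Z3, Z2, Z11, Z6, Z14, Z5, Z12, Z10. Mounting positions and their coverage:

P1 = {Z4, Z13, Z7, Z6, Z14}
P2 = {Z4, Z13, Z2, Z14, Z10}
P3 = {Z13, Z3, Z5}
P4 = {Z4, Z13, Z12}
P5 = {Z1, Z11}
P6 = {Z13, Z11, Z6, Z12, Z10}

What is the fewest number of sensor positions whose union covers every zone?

P1, P2, P3, P4, P5 together cover {Z4, Z13, Z1, Z7, Z3, Z2, Z11, Z6, Z14, Z5, Z12, Z10} — every zone.
No 4 of the 6 sensor positions cover everything (all 15 size-4 selections fall short), so 5 is minimum.

5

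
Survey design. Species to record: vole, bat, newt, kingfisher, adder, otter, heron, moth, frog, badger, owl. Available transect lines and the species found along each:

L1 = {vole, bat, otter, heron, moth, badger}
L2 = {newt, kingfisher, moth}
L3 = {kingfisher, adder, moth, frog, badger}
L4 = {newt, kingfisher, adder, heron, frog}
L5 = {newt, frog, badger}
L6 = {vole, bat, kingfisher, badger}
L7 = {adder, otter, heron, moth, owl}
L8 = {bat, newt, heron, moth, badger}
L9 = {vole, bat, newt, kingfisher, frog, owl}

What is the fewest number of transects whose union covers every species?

L1, L3, L9 together cover {vole, bat, newt, kingfisher, adder, otter, heron, moth, frog, badger, owl} — every species.
No 2 of the 9 transects cover everything (all 36 pairs fall short), so 3 is minimum.

3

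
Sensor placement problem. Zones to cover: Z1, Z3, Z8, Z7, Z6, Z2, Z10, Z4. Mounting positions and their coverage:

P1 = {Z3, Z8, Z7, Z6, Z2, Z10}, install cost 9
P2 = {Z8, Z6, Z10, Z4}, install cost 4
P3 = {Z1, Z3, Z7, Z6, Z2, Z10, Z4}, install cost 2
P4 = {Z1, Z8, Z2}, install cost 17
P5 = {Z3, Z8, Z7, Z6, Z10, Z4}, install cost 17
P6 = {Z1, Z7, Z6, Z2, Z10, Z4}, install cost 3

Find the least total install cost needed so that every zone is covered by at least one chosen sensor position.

6

P2, P3 cover every zone at install cost 4 + 2 = 6.
Any cover uses at least 2 sensor positions; among all covering selections none totals below 6.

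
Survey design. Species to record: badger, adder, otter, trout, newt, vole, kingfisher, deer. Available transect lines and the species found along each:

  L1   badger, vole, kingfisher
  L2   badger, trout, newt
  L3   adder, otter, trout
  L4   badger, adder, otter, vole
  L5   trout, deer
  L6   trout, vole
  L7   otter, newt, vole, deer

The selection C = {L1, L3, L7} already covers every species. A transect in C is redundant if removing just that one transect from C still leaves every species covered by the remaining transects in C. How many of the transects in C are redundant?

Drop L1: badger, kingfisher uncovered — not redundant.
Drop L3: adder, trout uncovered — not redundant.
Drop L7: newt, deer uncovered — not redundant.
None of the transects in C is redundant.

0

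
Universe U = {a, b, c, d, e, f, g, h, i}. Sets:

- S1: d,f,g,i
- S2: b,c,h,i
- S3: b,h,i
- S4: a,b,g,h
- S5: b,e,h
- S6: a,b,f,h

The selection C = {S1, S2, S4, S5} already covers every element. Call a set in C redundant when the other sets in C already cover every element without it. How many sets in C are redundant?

Drop S1: d, f uncovered — not redundant.
Drop S2: c uncovered — not redundant.
Drop S4: a uncovered — not redundant.
Drop S5: e uncovered — not redundant.
None of the sets in C is redundant.

0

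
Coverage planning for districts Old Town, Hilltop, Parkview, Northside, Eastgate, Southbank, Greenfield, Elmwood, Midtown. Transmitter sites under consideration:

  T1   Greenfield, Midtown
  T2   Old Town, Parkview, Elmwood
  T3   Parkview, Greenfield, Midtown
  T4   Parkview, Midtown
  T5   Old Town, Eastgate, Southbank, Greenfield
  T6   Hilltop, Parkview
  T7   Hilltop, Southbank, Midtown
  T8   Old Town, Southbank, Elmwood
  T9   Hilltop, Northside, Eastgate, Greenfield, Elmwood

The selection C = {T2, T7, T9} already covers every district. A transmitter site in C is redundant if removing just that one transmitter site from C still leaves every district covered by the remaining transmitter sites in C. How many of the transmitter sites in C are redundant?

Drop T2: Old Town, Parkview uncovered — not redundant.
Drop T7: Southbank, Midtown uncovered — not redundant.
Drop T9: Northside, Eastgate, Greenfield uncovered — not redundant.
None of the transmitter sites in C is redundant.

0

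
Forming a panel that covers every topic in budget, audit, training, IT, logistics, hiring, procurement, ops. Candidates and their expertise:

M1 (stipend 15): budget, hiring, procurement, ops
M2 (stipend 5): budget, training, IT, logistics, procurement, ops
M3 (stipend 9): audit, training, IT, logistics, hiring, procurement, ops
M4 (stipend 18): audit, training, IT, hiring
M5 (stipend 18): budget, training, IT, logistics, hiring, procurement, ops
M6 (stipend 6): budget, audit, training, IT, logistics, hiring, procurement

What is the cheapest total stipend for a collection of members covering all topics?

11

M2, M6 cover every topic at stipend 5 + 6 = 11.
Any cover uses at least 2 members; among all covering selections none totals below 11.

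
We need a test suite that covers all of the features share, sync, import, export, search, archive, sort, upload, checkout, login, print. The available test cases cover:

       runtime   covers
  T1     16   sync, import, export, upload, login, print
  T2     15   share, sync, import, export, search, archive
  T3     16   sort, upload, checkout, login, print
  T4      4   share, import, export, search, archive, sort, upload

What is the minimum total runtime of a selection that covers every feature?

T2, T3 cover every feature at runtime 15 + 16 = 31.
Any cover uses at least 2 test cases; among all covering selections none totals below 31.
Greedy by coverage-per-runtime would pick T4, T1, T3 for 36 — worse than the optimum 31.

31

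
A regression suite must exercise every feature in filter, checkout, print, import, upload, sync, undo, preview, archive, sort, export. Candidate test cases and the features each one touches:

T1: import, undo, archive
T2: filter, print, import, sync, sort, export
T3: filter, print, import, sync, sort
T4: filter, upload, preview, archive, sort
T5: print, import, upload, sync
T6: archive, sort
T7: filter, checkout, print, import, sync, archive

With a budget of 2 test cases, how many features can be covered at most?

9

Choosing T2, T4 covers {filter, print, import, upload, sync, preview, archive, sort, export} — 9 features.
No choice of 2 test cases does better; here checkout, undo are left uncovered.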